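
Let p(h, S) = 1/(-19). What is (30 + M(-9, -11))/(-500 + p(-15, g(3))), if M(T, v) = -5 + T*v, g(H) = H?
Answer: -2356/9501 ≈ -0.24797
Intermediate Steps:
p(h, S) = -1/19
(30 + M(-9, -11))/(-500 + p(-15, g(3))) = (30 + (-5 - 9*(-11)))/(-500 - 1/19) = (30 + (-5 + 99))/(-9501/19) = (30 + 94)*(-19/9501) = 124*(-19/9501) = -2356/9501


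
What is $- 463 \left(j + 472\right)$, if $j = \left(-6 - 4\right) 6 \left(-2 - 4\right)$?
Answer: $-385216$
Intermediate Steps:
$j = 360$ ($j = - 10 \cdot 6 \left(-6\right) = \left(-10\right) \left(-36\right) = 360$)
$- 463 \left(j + 472\right) = - 463 \left(360 + 472\right) = \left(-463\right) 832 = -385216$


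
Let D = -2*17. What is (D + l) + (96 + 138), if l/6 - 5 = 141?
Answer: 1076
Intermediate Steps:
l = 876 (l = 30 + 6*141 = 30 + 846 = 876)
D = -34
(D + l) + (96 + 138) = (-34 + 876) + (96 + 138) = 842 + 234 = 1076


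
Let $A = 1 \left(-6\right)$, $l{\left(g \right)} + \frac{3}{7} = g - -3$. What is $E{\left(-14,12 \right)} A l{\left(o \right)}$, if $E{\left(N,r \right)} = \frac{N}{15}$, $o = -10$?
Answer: $- \frac{208}{5} \approx -41.6$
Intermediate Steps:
$E{\left(N,r \right)} = \frac{N}{15}$ ($E{\left(N,r \right)} = N \frac{1}{15} = \frac{N}{15}$)
$l{\left(g \right)} = \frac{18}{7} + g$ ($l{\left(g \right)} = - \frac{3}{7} + \left(g - -3\right) = - \frac{3}{7} + \left(g + 3\right) = - \frac{3}{7} + \left(3 + g\right) = \frac{18}{7} + g$)
$A = -6$
$E{\left(-14,12 \right)} A l{\left(o \right)} = \frac{1}{15} \left(-14\right) \left(-6\right) \left(\frac{18}{7} - 10\right) = \left(- \frac{14}{15}\right) \left(-6\right) \left(- \frac{52}{7}\right) = \frac{28}{5} \left(- \frac{52}{7}\right) = - \frac{208}{5}$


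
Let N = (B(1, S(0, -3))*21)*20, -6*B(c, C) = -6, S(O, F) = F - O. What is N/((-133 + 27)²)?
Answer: 105/2809 ≈ 0.037380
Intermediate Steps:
B(c, C) = 1 (B(c, C) = -⅙*(-6) = 1)
N = 420 (N = (1*21)*20 = 21*20 = 420)
N/((-133 + 27)²) = 420/((-133 + 27)²) = 420/((-106)²) = 420/11236 = 420*(1/11236) = 105/2809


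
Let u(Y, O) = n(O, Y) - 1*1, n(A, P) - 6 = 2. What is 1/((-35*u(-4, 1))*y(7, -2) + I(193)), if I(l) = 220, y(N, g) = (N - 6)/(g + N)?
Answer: 1/171 ≈ 0.0058480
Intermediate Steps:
n(A, P) = 8 (n(A, P) = 6 + 2 = 8)
y(N, g) = (-6 + N)/(N + g)
u(Y, O) = 7 (u(Y, O) = 8 - 1*1 = 8 - 1 = 7)
1/((-35*u(-4, 1))*y(7, -2) + I(193)) = 1/((-35*7)*((-6 + 7)/(7 - 2)) + 220) = 1/(-245/5 + 220) = 1/(-49 + 220) = 1/171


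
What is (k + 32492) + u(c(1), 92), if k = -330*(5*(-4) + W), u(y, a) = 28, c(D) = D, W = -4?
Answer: 40440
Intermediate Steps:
k = 7920 (k = -330*(5*(-4) - 4) = -330*(-20 - 4) = -330*(-24) = 7920)
(k + 32492) + u(c(1), 92) = (7920 + 32492) + 28 = 40412 + 28 = 40440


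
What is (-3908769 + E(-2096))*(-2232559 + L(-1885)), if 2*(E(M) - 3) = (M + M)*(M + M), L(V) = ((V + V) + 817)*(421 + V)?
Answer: 10197409502578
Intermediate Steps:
L(V) = (421 + V)*(817 + 2*V) (L(V) = (2*V + 817)*(421 + V) = (817 + 2*V)*(421 + V) = (421 + V)*(817 + 2*V))
E(M) = 3 + 2*M**2 (E(M) = 3 + ((M + M)*(M + M))/2 = 3 + ((2*M)*(2*M))/2 = 3 + (4*M**2)/2 = 3 + 2*M**2)
(-3908769 + E(-2096))*(-2232559 + L(-1885)) = (-3908769 + (3 + 2*(-2096)**2))*(-2232559 + (343957 + 2*(-1885)**2 + 1659*(-1885))) = (-3908769 + (3 + 2*4393216))*(-2232559 + (343957 + 2*3553225 - 3127215)) = (-3908769 + (3 + 8786432))*(-2232559 + (343957 + 7106450 - 3127215)) = (-3908769 + 8786435)*(-2232559 + 4323192) = 4877666*2090633 = 10197409502578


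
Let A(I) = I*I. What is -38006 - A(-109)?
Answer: -49887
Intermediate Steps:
A(I) = I**2
-38006 - A(-109) = -38006 - 1*(-109)**2 = -38006 - 1*11881 = -38006 - 11881 = -49887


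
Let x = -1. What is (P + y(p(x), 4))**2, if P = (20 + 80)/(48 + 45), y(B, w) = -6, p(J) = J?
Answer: 209764/8649 ≈ 24.253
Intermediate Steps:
P = 100/93 ≈ 1.0753
(P + y(p(x), 4))**2 = (100/93 - 6)**2 = (-458/93)**2 = 209764/8649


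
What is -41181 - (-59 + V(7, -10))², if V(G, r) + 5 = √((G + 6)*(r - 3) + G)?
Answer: -45115 + 1152*I*√2 ≈ -45115.0 + 1629.2*I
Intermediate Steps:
V(G, r) = -5 + √(G + (-3 + r)*(6 + G)) (V(G, r) = -5 + √((G + 6)*(r - 3) + G) = -5 + √((6 + G)*(-3 + r) + G) = -5 + √((-3 + r)*(6 + G) + G) = -5 + √(G + (-3 + r)*(6 + G)))
-41181 - (-59 + V(7, -10))² = -41181 - (-59 + (-5 + √(-18 - 2*7 + 6*(-10) + 7*(-10))))² = -41181 - (-59 + (-5 + √(-18 - 14 - 60 - 70)))² = -41181 - (-59 + (-5 + √(-162)))² = -41181 - (-59 + (-5 + 9*I*√2))² = -41181 - (-64 + 9*I*√2)²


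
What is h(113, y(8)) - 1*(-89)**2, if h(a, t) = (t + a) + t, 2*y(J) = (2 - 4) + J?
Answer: -7802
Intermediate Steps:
y(J) = -1 + J/2 (y(J) = ((2 - 4) + J)/2 = (-2 + J)/2 = -1 + J/2)
h(a, t) = a + 2*t (h(a, t) = (a + t) + t = a + 2*t)
h(113, y(8)) - 1*(-89)**2 = (113 + 2*(-1 + (1/2)*8)) - 1*(-89)**2 = (113 + 2*(-1 + 4)) - 1*7921 = (113 + 2*3) - 7921 = (113 + 6) - 7921 = 119 - 7921 = -7802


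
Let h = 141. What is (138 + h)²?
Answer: 77841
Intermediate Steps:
(138 + h)² = (138 + 141)² = 279² = 77841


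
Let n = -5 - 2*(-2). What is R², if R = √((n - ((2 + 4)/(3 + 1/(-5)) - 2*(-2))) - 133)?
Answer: -981/7 ≈ -140.14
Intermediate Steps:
n = -1 (n = -5 + 4 = -1)
R = 3*I*√763/7 (R = √((-1 - ((2 + 4)/(3 + 1/(-5)) - 2*(-2))) - 133) = √((-1 - (6/(3 + 1*(-⅕)) + 4)) - 133) = √((-1 - (6/(3 - ⅕) + 4)) - 133) = √((-1 - (6/(14/5) + 4)) - 133) = √((-1 - (6*(5/14) + 4)) - 133) = √((-1 - (15/7 + 4)) - 133) = √((-1 - 1*43/7) - 133) = √((-1 - 43/7) - 133) = √(-50/7 - 133) = √(-981/7) = 3*I*√763/7 ≈ 11.838*I)
R² = (3*I*√763/7)² = -981/7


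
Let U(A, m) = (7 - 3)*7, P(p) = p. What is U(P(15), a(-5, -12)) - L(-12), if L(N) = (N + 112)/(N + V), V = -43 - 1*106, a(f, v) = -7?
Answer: 4608/161 ≈ 28.621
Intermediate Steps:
V = -149 (V = -43 - 106 = -149)
L(N) = (112 + N)/(-149 + N) (L(N) = (N + 112)/(N - 149) = (112 + N)/(-149 + N))
U(A, m) = 28 (U(A, m) = 4*7 = 28)
U(P(15), a(-5, -12)) - L(-12) = 28 - (112 - 12)/(-149 - 12) = 28 - 100/(-161) = 28 - (-1)*100/161 = 28 - 1*(-100/161) = 28 + 100/161 = 4608/161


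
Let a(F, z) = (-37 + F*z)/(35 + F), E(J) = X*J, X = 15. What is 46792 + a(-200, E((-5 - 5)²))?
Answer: 8020717/165 ≈ 48610.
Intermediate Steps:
E(J) = 15*J
a(F, z) = (-37 + F*z)/(35 + F)
46792 + a(-200, E((-5 - 5)²)) = 46792 + (-37 - 3000*(-5 - 5)²)/(35 - 200) = 46792 + (-37 - 3000*(-10)²)/(-165) = 46792 - (-37 - 3000*100)/165 = 46792 - (-37 - 200*1500)/165 = 46792 - (-37 - 300000)/165 = 46792 - 1/165*(-300037) = 46792 + 300037/165 = 8020717/165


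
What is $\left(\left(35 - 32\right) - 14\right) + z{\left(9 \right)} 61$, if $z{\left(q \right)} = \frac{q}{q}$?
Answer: $50$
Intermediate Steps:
$z{\left(q \right)} = 1$
$\left(\left(35 - 32\right) - 14\right) + z{\left(9 \right)} 61 = \left(\left(35 - 32\right) - 14\right) + 1 \cdot 61 = \left(3 - 14\right) + 61 = -11 + 61 = 50$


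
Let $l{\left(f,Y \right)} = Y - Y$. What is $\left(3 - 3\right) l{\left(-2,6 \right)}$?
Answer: $0$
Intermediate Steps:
$l{\left(f,Y \right)} = 0$
$\left(3 - 3\right) l{\left(-2,6 \right)} = \left(3 - 3\right) 0 = 0 \cdot 0 = 0$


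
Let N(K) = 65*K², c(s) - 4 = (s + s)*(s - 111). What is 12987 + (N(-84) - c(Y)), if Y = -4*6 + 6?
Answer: 466979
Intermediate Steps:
Y = -18 (Y = -24 + 6 = -18)
c(s) = 4 + 2*s*(-111 + s) (c(s) = 4 + (s + s)*(s - 111) = 4 + (2*s)*(-111 + s) = 4 + 2*s*(-111 + s))
12987 + (N(-84) - c(Y)) = 12987 + (65*(-84)² - (4 - 222*(-18) + 2*(-18)²)) = 12987 + (65*7056 - (4 + 3996 + 2*324)) = 12987 + (458640 - (4 + 3996 + 648)) = 12987 + (458640 - 1*4648) = 12987 + (458640 - 4648) = 12987 + 453992 = 466979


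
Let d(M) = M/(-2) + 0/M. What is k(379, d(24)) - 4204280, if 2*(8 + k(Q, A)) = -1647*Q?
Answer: -9032789/2 ≈ -4.5164e+6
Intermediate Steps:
d(M) = -M/2 (d(M) = M*(-½) + 0 = -M/2 + 0 = -M/2)
k(Q, A) = -8 - 1647*Q/2 (k(Q, A) = -8 + (-1647*Q)/2 = -8 - 1647*Q/2)
k(379, d(24)) - 4204280 = (-8 - 1647/2*379) - 4204280 = (-8 - 624213/2) - 4204280 = -624229/2 - 4204280 = -9032789/2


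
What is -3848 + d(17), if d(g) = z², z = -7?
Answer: -3799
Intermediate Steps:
d(g) = 49 (d(g) = (-7)² = 49)
-3848 + d(17) = -3848 + 49 = -3799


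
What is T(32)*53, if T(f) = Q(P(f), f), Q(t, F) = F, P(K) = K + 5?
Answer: 1696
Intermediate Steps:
P(K) = 5 + K
T(f) = f
T(32)*53 = 32*53 = 1696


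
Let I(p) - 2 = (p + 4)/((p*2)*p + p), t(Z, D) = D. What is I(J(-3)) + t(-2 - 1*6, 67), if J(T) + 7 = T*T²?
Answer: 78576/1139 ≈ 68.987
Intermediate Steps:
J(T) = -7 + T³ (J(T) = -7 + T*T² = -7 + T³)
I(p) = 2 + (4 + p)/(p + 2*p²) (I(p) = 2 + (p + 4)/((p*2)*p + p) = 2 + (4 + p)/((2*p)*p + p) = 2 + (4 + p)/(2*p² + p) = 2 + (4 + p)/(p + 2*p²))
I(J(-3)) + t(-2 - 1*6, 67) = (4 + 3*(-7 + (-3)³) + 4*(-7 + (-3)³)²)/((-7 + (-3)³)*(1 + 2*(-7 + (-3)³))) + 67 = (4 + 3*(-7 - 27) + 4*(-7 - 27)²)/((-7 - 27)*(1 + 2*(-7 - 27))) + 67 = (4 + 3*(-34) + 4*(-34)²)/((-34)*(1 + 2*(-34))) + 67 = -(4 - 102 + 4*1156)/(34*(1 - 68)) + 67 = -1/34*(4 - 102 + 4624)/(-67) + 67 = -1/34*(-1/67)*4526 + 67 = 2263/1139 + 67 = 78576/1139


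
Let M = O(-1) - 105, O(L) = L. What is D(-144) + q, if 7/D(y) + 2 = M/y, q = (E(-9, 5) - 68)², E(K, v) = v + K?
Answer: 67320/13 ≈ 5178.5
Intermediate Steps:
E(K, v) = K + v
M = -106 (M = -1 - 105 = -106)
q = 5184 (q = ((-9 + 5) - 68)² = (-4 - 68)² = (-72)² = 5184)
D(y) = 7/(-2 - 106/y)
D(-144) + q = -7*(-144)/(106 + 2*(-144)) + 5184 = -7*(-144)/(106 - 288) + 5184 = -7*(-144)/(-182) + 5184 = -7*(-144)*(-1/182) + 5184 = -72/13 + 5184 = 67320/13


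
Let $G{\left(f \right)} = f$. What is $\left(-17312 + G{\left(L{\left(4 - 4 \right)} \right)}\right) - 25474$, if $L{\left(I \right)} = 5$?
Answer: $-42781$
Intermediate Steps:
$\left(-17312 + G{\left(L{\left(4 - 4 \right)} \right)}\right) - 25474 = \left(-17312 + 5\right) - 25474 = -17307 - 25474 = -42781$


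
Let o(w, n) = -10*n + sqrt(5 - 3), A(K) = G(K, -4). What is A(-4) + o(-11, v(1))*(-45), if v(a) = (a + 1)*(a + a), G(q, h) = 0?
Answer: 1800 - 45*sqrt(2) ≈ 1736.4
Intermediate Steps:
A(K) = 0
v(a) = 2*a*(1 + a) (v(a) = (1 + a)*(2*a) = 2*a*(1 + a))
o(w, n) = sqrt(2) - 10*n (o(w, n) = -10*n + sqrt(2) = sqrt(2) - 10*n)
A(-4) + o(-11, v(1))*(-45) = 0 + (sqrt(2) - 20*(1 + 1))*(-45) = 0 + (sqrt(2) - 20*2)*(-45) = 0 + (sqrt(2) - 10*4)*(-45) = 0 + (sqrt(2) - 40)*(-45) = 0 + (-40 + sqrt(2))*(-45) = 0 + (1800 - 45*sqrt(2)) = 1800 - 45*sqrt(2)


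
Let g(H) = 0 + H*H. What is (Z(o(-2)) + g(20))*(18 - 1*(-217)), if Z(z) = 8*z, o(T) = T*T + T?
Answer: 97760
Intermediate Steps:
o(T) = T + T² (o(T) = T² + T = T + T²)
g(H) = H² (g(H) = 0 + H² = H²)
(Z(o(-2)) + g(20))*(18 - 1*(-217)) = (8*(-2*(1 - 2)) + 20²)*(18 - 1*(-217)) = (8*(-2*(-1)) + 400)*(18 + 217) = (8*2 + 400)*235 = (16 + 400)*235 = 416*235 = 97760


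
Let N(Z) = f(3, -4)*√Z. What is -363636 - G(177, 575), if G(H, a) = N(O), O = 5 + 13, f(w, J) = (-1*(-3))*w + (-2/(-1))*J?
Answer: -363636 - 3*√2 ≈ -3.6364e+5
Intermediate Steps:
f(w, J) = 2*J + 3*w (f(w, J) = 3*w + (-2*(-1))*J = 3*w + 2*J = 2*J + 3*w)
O = 18
N(Z) = √Z (N(Z) = (2*(-4) + 3*3)*√Z = (-8 + 9)*√Z = 1*√Z = √Z)
G(H, a) = 3*√2 (G(H, a) = √18 = 3*√2)
-363636 - G(177, 575) = -363636 - 3*√2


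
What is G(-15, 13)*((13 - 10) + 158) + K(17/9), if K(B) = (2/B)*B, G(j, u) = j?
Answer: -2413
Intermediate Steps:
K(B) = 2
G(-15, 13)*((13 - 10) + 158) + K(17/9) = -15*((13 - 10) + 158) + 2 = -15*(3 + 158) + 2 = -15*161 + 2 = -2415 + 2 = -2413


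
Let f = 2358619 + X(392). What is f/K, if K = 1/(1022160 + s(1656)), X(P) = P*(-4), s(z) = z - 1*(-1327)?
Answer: 2416314333293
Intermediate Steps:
s(z) = 1327 + z (s(z) = z + 1327 = 1327 + z)
X(P) = -4*P
f = 2357051 (f = 2358619 - 4*392 = 2358619 - 1568 = 2357051)
K = 1/1025143 (K = 1/(1022160 + (1327 + 1656)) = 1/(1022160 + 2983) = 1/1025143 ≈ 9.7547e-7)
f/K = 2357051/(1/1025143) = 2357051*1025143 = 2416314333293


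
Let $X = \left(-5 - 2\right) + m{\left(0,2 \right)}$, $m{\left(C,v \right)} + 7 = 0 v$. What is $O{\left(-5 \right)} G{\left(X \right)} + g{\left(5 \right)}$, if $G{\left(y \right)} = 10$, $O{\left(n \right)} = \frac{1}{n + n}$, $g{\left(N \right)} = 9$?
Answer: $8$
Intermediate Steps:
$O{\left(n \right)} = \frac{1}{2 n}$
$m{\left(C,v \right)} = -7$ ($m{\left(C,v \right)} = -7 + 0 v = -7 + 0 = -7$)
$X = -14$ ($X = \left(-5 - 2\right) - 7 = -7 - 7 = -14$)
$O{\left(-5 \right)} G{\left(X \right)} + g{\left(5 \right)} = \frac{1}{2 \left(-5\right)} 10 + 9 = \frac{1}{2} \left(- \frac{1}{5}\right) 10 + 9 = \left(- \frac{1}{10}\right) 10 + 9 = -1 + 9 = 8$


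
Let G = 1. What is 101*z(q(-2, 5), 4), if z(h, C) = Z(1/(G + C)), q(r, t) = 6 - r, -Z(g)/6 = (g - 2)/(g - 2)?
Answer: -606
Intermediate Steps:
Z(g) = -6 (Z(g) = -6*(g - 2)/(g - 2) = -6*(-2 + g)/(-2 + g) = -6*1 = -6)
z(h, C) = -6
101*z(q(-2, 5), 4) = 101*(-6) = -606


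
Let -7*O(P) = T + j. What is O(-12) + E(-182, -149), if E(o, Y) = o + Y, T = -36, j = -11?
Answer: -2270/7 ≈ -324.29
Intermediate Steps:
E(o, Y) = Y + o
O(P) = 47/7 (O(P) = -(-36 - 11)/7 = -⅐*(-47) = 47/7)
O(-12) + E(-182, -149) = 47/7 + (-149 - 182) = 47/7 - 331 = -2270/7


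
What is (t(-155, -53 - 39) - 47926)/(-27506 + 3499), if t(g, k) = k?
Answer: 48018/24007 ≈ 2.0002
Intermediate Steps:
(t(-155, -53 - 39) - 47926)/(-27506 + 3499) = ((-53 - 39) - 47926)/(-27506 + 3499) = (-92 - 47926)/(-24007) = -48018*(-1/24007) = 48018/24007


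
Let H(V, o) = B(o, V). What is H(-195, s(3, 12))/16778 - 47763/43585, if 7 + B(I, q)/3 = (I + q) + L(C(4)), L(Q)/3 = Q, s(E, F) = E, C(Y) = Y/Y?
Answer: -413497797/365634565 ≈ -1.1309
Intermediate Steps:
C(Y) = 1
L(Q) = 3*Q
B(I, q) = -12 + 3*I + 3*q (B(I, q) = -21 + 3*((I + q) + 3*1) = -21 + 3*((I + q) + 3) = -21 + 3*(3 + I + q) = -21 + (9 + 3*I + 3*q) = -12 + 3*I + 3*q)
H(V, o) = -12 + 3*V + 3*o (H(V, o) = -12 + 3*o + 3*V = -12 + 3*V + 3*o)
H(-195, s(3, 12))/16778 - 47763/43585 = (-12 + 3*(-195) + 3*3)/16778 - 47763/43585 = (-12 - 585 + 9)*(1/16778) - 47763*1/43585 = -588*1/16778 - 47763/43585 = -294/8389 - 47763/43585 = -413497797/365634565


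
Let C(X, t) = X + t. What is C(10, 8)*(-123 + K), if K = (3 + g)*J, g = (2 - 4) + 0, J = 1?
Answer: -2196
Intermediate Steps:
g = -2 (g = -2 + 0 = -2)
K = 1 (K = (3 - 2)*1 = 1*1 = 1)
C(10, 8)*(-123 + K) = (10 + 8)*(-123 + 1) = 18*(-122) = -2196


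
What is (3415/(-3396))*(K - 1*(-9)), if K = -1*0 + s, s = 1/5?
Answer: -15709/1698 ≈ -9.2515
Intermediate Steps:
s = ⅕ ≈ 0.20000
K = ⅕ (K = -1*0 + ⅕ = 0 + ⅕ = ⅕ ≈ 0.20000)
(3415/(-3396))*(K - 1*(-9)) = (3415/(-3396))*(⅕ - 1*(-9)) = (3415*(-1/3396))*(⅕ + 9) = -3415/3396*46/5 = -15709/1698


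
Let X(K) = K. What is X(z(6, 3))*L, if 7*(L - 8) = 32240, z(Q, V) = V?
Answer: 96888/7 ≈ 13841.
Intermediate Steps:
L = 32296/7 (L = 8 + (⅐)*32240 = 8 + 32240/7 = 32296/7 ≈ 4613.7)
X(z(6, 3))*L = 3*(32296/7) = 96888/7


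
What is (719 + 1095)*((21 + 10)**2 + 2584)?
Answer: 6430630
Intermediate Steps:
(719 + 1095)*((21 + 10)**2 + 2584) = 1814*(31**2 + 2584) = 1814*(961 + 2584) = 1814*3545 = 6430630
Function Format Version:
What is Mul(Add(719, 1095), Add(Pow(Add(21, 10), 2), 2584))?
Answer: 6430630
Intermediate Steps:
Mul(Add(719, 1095), Add(Pow(Add(21, 10), 2), 2584)) = Mul(1814, Add(Pow(31, 2), 2584)) = Mul(1814, Add(961, 2584)) = Mul(1814, 3545) = 6430630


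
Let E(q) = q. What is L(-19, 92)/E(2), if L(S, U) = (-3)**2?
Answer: 9/2 ≈ 4.5000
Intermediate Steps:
L(S, U) = 9
L(-19, 92)/E(2) = 9/2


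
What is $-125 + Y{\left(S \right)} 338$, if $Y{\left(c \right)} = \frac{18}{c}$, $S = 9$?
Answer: $551$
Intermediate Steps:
$-125 + Y{\left(S \right)} 338 = -125 + \frac{18}{9} \cdot 338 = -125 + 18 \cdot \frac{1}{9} \cdot 338 = -125 + 2 \cdot 338 = -125 + 676 = 551$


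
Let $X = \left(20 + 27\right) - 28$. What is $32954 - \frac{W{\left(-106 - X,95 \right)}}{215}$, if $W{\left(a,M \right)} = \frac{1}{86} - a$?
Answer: $\frac{609308709}{18490} \approx 32953.0$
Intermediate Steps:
$X = 19$ ($X = 47 - 28 = 19$)
$W{\left(a,M \right)} = \frac{1}{86} - a$
$32954 - \frac{W{\left(-106 - X,95 \right)}}{215} = 32954 - \frac{\frac{1}{86} - \left(-106 - 19\right)}{215} = 32954 - \left(\frac{1}{86} - \left(-106 - 19\right)\right) \frac{1}{215} = 32954 - \left(\frac{1}{86} - -125\right) \frac{1}{215} = 32954 - \left(\frac{1}{86} + 125\right) \frac{1}{215} = 32954 - \frac{10751}{86} \cdot \frac{1}{215} = 32954 - \frac{10751}{18490} = \frac{609308709}{18490}$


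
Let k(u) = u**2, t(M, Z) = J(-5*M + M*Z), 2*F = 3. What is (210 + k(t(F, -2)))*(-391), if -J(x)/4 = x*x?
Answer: -76124181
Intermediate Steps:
F = 3/2 (F = (1/2)*3 = 3/2 ≈ 1.5000)
J(x) = -4*x**2 (J(x) = -4*x*x = -4*x**2)
t(M, Z) = -4*(-5*M + M*Z)**2
(210 + k(t(F, -2)))*(-391) = (210 + (-4*(3/2)**2*(-5 - 2)**2)**2)*(-391) = (210 + (-4*9/4*(-7)**2)**2)*(-391) = (210 + (-4*9/4*49)**2)*(-391) = (210 + (-441)**2)*(-391) = (210 + 194481)*(-391) = 194691*(-391) = -76124181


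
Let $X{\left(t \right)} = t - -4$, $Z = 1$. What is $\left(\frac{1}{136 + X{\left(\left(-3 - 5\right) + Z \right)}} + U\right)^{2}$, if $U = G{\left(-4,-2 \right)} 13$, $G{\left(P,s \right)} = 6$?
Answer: $\frac{107640625}{17689} \approx 6085.2$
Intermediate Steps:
$X{\left(t \right)} = 4 + t$ ($X{\left(t \right)} = t + 4 = 4 + t$)
$U = 78$ ($U = 6 \cdot 13 = 78$)
$\left(\frac{1}{136 + X{\left(\left(-3 - 5\right) + Z \right)}} + U\right)^{2} = \left(\frac{1}{136 + \left(4 + \left(\left(-3 - 5\right) + 1\right)\right)} + 78\right)^{2} = \left(\frac{1}{136 + \left(4 + \left(-8 + 1\right)\right)} + 78\right)^{2} = \left(\frac{1}{136 + \left(4 - 7\right)} + 78\right)^{2} = \left(\frac{1}{136 - 3} + 78\right)^{2} = \left(\frac{1}{133} + 78\right)^{2} = \left(\frac{10375}{133}\right)^{2} = \frac{107640625}{17689}$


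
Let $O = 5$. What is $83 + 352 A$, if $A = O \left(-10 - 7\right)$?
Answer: $-29837$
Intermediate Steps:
$A = -85$ ($A = 5 \left(-10 - 7\right) = 5 \left(-17\right) = -85$)
$83 + 352 A = 83 + 352 \left(-85\right) = 83 - 29920 = -29837$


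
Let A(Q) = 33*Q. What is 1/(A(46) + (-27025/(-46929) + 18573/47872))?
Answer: 2246585088/3412481516701 ≈ 0.00065834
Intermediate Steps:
1/(A(46) + (-27025/(-46929) + 18573/47872)) = 1/(33*46 + (-27025/(-46929) + 18573/47872)) = 1/(1518 + (-27025*(-1/46929) + 18573*(1/47872))) = 1/(1518 + (27025/46929 + 18573/47872)) = 1/(1518 + 2165353117/2246585088) = 1/(3412481516701/2246585088) = 2246585088/3412481516701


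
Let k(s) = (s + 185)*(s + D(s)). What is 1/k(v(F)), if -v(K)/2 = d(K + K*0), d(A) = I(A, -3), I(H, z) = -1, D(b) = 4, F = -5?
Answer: 1/1122 ≈ 0.00089127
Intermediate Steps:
d(A) = -1
v(K) = 2 (v(K) = -2*(-1) = 2)
k(s) = (4 + s)*(185 + s) (k(s) = (s + 185)*(s + 4) = (185 + s)*(4 + s) = (4 + s)*(185 + s))
1/k(v(F)) = 1/(740 + 2**2 + 189*2) = 1/(740 + 4 + 378) = 1/1122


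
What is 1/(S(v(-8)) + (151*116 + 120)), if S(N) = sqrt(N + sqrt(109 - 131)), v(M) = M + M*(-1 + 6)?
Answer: 1/(17636 + sqrt(-48 + I*sqrt(22))) ≈ 5.6701e-5 - 2.23e-8*I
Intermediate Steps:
v(M) = 6*M (v(M) = M + M*5 = M + 5*M = 6*M)
S(N) = sqrt(N + I*sqrt(22)) (S(N) = sqrt(N + sqrt(-22)) = sqrt(N + I*sqrt(22)))
1/(S(v(-8)) + (151*116 + 120)) = 1/(sqrt(6*(-8) + I*sqrt(22)) + (151*116 + 120)) = 1/(sqrt(-48 + I*sqrt(22)) + (17516 + 120)) = 1/(sqrt(-48 + I*sqrt(22)) + 17636) = 1/(17636 + sqrt(-48 + I*sqrt(22)))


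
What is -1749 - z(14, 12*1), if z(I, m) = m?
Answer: -1761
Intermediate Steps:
-1749 - z(14, 12*1) = -1749 - 12 = -1761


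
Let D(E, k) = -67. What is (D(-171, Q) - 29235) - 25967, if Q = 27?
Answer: -55269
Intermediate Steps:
(D(-171, Q) - 29235) - 25967 = (-67 - 29235) - 25967 = -29302 - 25967 = -55269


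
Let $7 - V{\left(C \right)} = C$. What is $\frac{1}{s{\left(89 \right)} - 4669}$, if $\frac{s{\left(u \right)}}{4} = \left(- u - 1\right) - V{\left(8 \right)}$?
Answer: $- \frac{1}{5025} \approx -0.00019901$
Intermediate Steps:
$V{\left(C \right)} = 7 - C$
$s{\left(u \right)} = - 4 u$ ($s{\left(u \right)} = 4 \left(\left(- u - 1\right) - \left(7 - 8\right)\right) = 4 \left(\left(-1 - u\right) - \left(7 - 8\right)\right) = 4 \left(\left(-1 - u\right) - -1\right) = 4 \left(\left(-1 - u\right) + 1\right) = 4 \left(- u\right) = - 4 u$)
$\frac{1}{s{\left(89 \right)} - 4669} = \frac{1}{\left(-4\right) 89 - 4669} = \frac{1}{-356 - 4669} = \frac{1}{-5025} = - \frac{1}{5025}$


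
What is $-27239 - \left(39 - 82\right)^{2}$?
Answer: $-29088$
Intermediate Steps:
$-27239 - \left(39 - 82\right)^{2} = -27239 - \left(-43\right)^{2} = -27239 - 1849 = -29088$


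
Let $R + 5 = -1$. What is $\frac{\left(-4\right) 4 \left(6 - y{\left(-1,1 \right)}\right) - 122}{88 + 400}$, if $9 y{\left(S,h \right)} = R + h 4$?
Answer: $- \frac{997}{2196} \approx -0.45401$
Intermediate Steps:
$R = -6$ ($R = -5 - 1 = -6$)
$y{\left(S,h \right)} = - \frac{2}{3} + \frac{4 h}{9}$ ($y{\left(S,h \right)} = \frac{-6 + h 4}{9} = \frac{-6 + 4 h}{9} = - \frac{2}{3} + \frac{4 h}{9}$)
$\frac{\left(-4\right) 4 \left(6 - y{\left(-1,1 \right)}\right) - 122}{88 + 400} = \frac{\left(-4\right) 4 \left(6 - \left(- \frac{2}{3} + \frac{4}{9} \cdot 1\right)\right) - 122}{88 + 400} = \frac{- 16 \left(6 - \left(- \frac{2}{3} + \frac{4}{9}\right)\right) - 122}{488} = \left(- 16 \left(6 - - \frac{2}{9}\right) - 122\right) \frac{1}{488} = \left(- 16 \left(6 + \frac{2}{9}\right) - 122\right) \frac{1}{488} = \left(\left(-16\right) \frac{56}{9} - 122\right) \frac{1}{488} = \left(- \frac{896}{9} - 122\right) \frac{1}{488} = \left(- \frac{1994}{9}\right) \frac{1}{488} = - \frac{997}{2196}$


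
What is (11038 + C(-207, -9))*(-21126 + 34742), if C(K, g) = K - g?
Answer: 147597440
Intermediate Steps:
(11038 + C(-207, -9))*(-21126 + 34742) = (11038 + (-207 - 1*(-9)))*(-21126 + 34742) = (11038 + (-207 + 9))*13616 = (11038 - 198)*13616 = 10840*13616 = 147597440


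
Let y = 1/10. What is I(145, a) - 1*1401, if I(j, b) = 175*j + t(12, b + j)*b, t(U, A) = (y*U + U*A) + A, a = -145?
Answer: 23800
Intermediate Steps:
y = ⅒ ≈ 0.10000
t(U, A) = A + U/10 + A*U (t(U, A) = (U/10 + U*A) + A = (U/10 + A*U) + A = A + U/10 + A*U)
I(j, b) = 175*j + b*(6/5 + 13*b + 13*j) (I(j, b) = 175*j + ((b + j) + (⅒)*12 + (b + j)*12)*b = 175*j + ((b + j) + 6/5 + (12*b + 12*j))*b = 175*j + (6/5 + 13*b + 13*j)*b = 175*j + b*(6/5 + 13*b + 13*j))
I(145, a) - 1*1401 = (175*145 + (⅕)*(-145)*(6 + 65*(-145) + 65*145)) - 1*1401 = (25375 + (⅕)*(-145)*(6 - 9425 + 9425)) - 1401 = (25375 + (⅕)*(-145)*6) - 1401 = (25375 - 174) - 1401 = 25201 - 1401 = 23800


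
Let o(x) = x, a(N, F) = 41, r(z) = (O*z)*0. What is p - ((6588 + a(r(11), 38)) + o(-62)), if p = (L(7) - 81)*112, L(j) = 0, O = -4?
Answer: -15639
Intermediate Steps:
r(z) = 0 (r(z) = -4*z*0 = 0)
p = -9072 (p = (0 - 81)*112 = -81*112 = -9072)
p - ((6588 + a(r(11), 38)) + o(-62)) = -9072 - ((6588 + 41) - 62) = -9072 - (6629 - 62) = -9072 - 1*6567 = -9072 - 6567 = -15639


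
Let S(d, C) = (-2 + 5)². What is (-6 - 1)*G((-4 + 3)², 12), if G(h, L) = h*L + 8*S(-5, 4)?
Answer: -588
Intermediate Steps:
S(d, C) = 9 (S(d, C) = 3² = 9)
G(h, L) = 72 + L*h (G(h, L) = h*L + 8*9 = L*h + 72 = 72 + L*h)
(-6 - 1)*G((-4 + 3)², 12) = (-6 - 1)*(72 + 12*(-4 + 3)²) = -7*(72 + 12*(-1)²) = -7*(72 + 12*1) = -7*(72 + 12) = -7*84 = -588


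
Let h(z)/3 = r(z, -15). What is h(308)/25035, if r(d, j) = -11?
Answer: -11/8345 ≈ -0.0013182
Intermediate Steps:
h(z) = -33 (h(z) = 3*(-11) = -33)
h(308)/25035 = -33/25035 = -33*1/25035 = -11/8345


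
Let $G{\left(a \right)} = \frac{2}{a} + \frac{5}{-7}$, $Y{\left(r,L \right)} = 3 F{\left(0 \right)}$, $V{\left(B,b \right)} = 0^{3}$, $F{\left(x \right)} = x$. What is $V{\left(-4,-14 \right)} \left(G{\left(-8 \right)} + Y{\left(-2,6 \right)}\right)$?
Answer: $0$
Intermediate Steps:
$V{\left(B,b \right)} = 0$
$Y{\left(r,L \right)} = 0$ ($Y{\left(r,L \right)} = 3 \cdot 0 = 0$)
$G{\left(a \right)} = - \frac{5}{7} + \frac{2}{a}$ ($G{\left(a \right)} = \frac{2}{a} + 5 \left(- \frac{1}{7}\right) = \frac{2}{a} - \frac{5}{7} = - \frac{5}{7} + \frac{2}{a}$)
$V{\left(-4,-14 \right)} \left(G{\left(-8 \right)} + Y{\left(-2,6 \right)}\right) = 0 \left(\left(- \frac{5}{7} + \frac{2}{-8}\right) + 0\right) = 0 \left(\left(- \frac{5}{7} + 2 \left(- \frac{1}{8}\right)\right) + 0\right) = 0 \left(\left(- \frac{5}{7} - \frac{1}{4}\right) + 0\right) = 0 \left(- \frac{27}{28} + 0\right) = 0 \left(- \frac{27}{28}\right) = 0$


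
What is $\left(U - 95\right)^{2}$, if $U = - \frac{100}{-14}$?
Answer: $\frac{378225}{49} \approx 7718.9$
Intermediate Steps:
$U = \frac{50}{7}$ ($U = \left(-100\right) \left(- \frac{1}{14}\right) = \frac{50}{7} \approx 7.1429$)
$\left(U - 95\right)^{2} = \left(\frac{50}{7} - 95\right)^{2} = \left(- \frac{615}{7}\right)^{2} = \frac{378225}{49}$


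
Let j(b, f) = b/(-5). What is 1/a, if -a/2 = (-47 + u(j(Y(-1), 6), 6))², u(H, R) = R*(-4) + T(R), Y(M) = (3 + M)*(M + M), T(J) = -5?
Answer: -1/11552 ≈ -8.6565e-5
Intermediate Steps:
Y(M) = 2*M*(3 + M) (Y(M) = (3 + M)*(2*M) = 2*M*(3 + M))
j(b, f) = -b/5 (j(b, f) = b*(-⅕) = -b/5)
u(H, R) = -5 - 4*R (u(H, R) = R*(-4) - 5 = -4*R - 5 = -5 - 4*R)
a = -11552 (a = -2*(-47 + (-5 - 4*6))² = -2*(-47 + (-5 - 24))² = -2*(-47 - 29)² = -2*(-76)² = -2*5776 = -11552)
1/a = 1/(-11552) = -1/11552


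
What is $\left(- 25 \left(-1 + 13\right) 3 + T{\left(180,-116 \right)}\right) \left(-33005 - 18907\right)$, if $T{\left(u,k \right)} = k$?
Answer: $52742592$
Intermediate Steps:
$\left(- 25 \left(-1 + 13\right) 3 + T{\left(180,-116 \right)}\right) \left(-33005 - 18907\right) = \left(- 25 \left(-1 + 13\right) 3 - 116\right) \left(-33005 - 18907\right) = \left(\left(-25\right) 12 \cdot 3 - 116\right) \left(-51912\right) = \left(\left(-300\right) 3 - 116\right) \left(-51912\right) = \left(-900 - 116\right) \left(-51912\right) = \left(-1016\right) \left(-51912\right) = 52742592$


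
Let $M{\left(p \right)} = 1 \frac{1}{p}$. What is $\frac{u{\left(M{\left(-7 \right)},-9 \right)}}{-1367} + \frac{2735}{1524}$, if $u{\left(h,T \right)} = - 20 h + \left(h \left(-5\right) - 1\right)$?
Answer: $\frac{26143783}{14583156} \approx 1.7927$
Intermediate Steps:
$M{\left(p \right)} = \frac{1}{p}$
$u{\left(h,T \right)} = -1 - 25 h$ ($u{\left(h,T \right)} = - 20 h - \left(1 + 5 h\right) = -1 - 25 h$)
$\frac{u{\left(M{\left(-7 \right)},-9 \right)}}{-1367} + \frac{2735}{1524} = \frac{-1 - \frac{25}{-7}}{-1367} + \frac{2735}{1524} = \left(-1 - - \frac{25}{7}\right) \left(- \frac{1}{1367}\right) + 2735 \cdot \frac{1}{1524} = \left(-1 + \frac{25}{7}\right) \left(- \frac{1}{1367}\right) + \frac{2735}{1524} = \frac{18}{7} \left(- \frac{1}{1367}\right) + \frac{2735}{1524} = - \frac{18}{9569} + \frac{2735}{1524} = \frac{26143783}{14583156}$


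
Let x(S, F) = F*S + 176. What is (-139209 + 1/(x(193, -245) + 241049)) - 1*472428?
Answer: -118620879779/193940 ≈ -6.1164e+5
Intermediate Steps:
x(S, F) = 176 + F*S
(-139209 + 1/(x(193, -245) + 241049)) - 1*472428 = (-139209 + 1/((176 - 245*193) + 241049)) - 1*472428 = (-139209 + 1/((176 - 47285) + 241049)) - 472428 = (-139209 + 1/(-47109 + 241049)) - 472428 = (-139209 + 1/193940) - 472428 = -26998193459/193940 - 472428 = -118620879779/193940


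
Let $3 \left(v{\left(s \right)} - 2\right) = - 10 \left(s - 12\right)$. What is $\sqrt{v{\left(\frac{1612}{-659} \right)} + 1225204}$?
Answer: $\frac{\sqrt{4788941392374}}{1977} \approx 1106.9$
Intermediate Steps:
$v{\left(s \right)} = 42 - \frac{10 s}{3}$ ($v{\left(s \right)} = 2 + \frac{\left(-10\right) \left(s - 12\right)}{3} = 2 + \frac{\left(-10\right) \left(-12 + s\right)}{3} = 2 + \frac{120 - 10 s}{3} = 2 - \left(-40 + \frac{10 s}{3}\right) = 42 - \frac{10 s}{3}$)
$\sqrt{v{\left(\frac{1612}{-659} \right)} + 1225204} = \sqrt{\left(42 - \frac{10 \frac{1612}{-659}}{3}\right) + 1225204} = \sqrt{\left(42 - \frac{10 \cdot 1612 \left(- \frac{1}{659}\right)}{3}\right) + 1225204} = \sqrt{\left(42 - - \frac{16120}{1977}\right) + 1225204} = \sqrt{\left(42 + \frac{16120}{1977}\right) + 1225204} = \sqrt{\frac{99154}{1977} + 1225204} = \sqrt{\frac{2422327462}{1977}} = \frac{\sqrt{4788941392374}}{1977}$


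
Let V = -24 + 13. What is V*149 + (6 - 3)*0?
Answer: -1639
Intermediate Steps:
V = -11
V*149 + (6 - 3)*0 = -11*149 + (6 - 3)*0 = -1639 + 3*0 = -1639 + 0 = -1639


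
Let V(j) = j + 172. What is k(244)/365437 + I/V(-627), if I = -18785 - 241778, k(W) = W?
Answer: 95219472051/166273835 ≈ 572.67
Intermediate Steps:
I = -260563
V(j) = 172 + j
k(244)/365437 + I/V(-627) = 244/365437 - 260563/(172 - 627) = 244*(1/365437) - 260563/(-455) = 244/365437 - 260563*(-1/455) = 244/365437 + 260563/455 = 95219472051/166273835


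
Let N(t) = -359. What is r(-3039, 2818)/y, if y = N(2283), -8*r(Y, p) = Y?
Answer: -3039/2872 ≈ -1.0581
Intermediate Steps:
r(Y, p) = -Y/8
y = -359
r(-3039, 2818)/y = -⅛*(-3039)/(-359) = (3039/8)*(-1/359) = -3039/2872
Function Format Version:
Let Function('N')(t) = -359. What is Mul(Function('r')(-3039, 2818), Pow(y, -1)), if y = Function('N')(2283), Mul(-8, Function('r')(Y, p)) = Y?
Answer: Rational(-3039, 2872) ≈ -1.0581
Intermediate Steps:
Function('r')(Y, p) = Mul(Rational(-1, 8), Y)
y = -359
Mul(Function('r')(-3039, 2818), Pow(y, -1)) = Mul(Mul(Rational(-1, 8), -3039), Pow(-359, -1)) = Mul(Rational(3039, 8), Rational(-1, 359)) = Rational(-3039, 2872)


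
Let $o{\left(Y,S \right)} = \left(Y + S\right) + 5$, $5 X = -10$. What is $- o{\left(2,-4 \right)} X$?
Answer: $6$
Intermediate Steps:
$X = -2$ ($X = \frac{1}{5} \left(-10\right) = -2$)
$o{\left(Y,S \right)} = 5 + S + Y$ ($o{\left(Y,S \right)} = \left(S + Y\right) + 5 = 5 + S + Y$)
$- o{\left(2,-4 \right)} X = - \left(5 - 4 + 2\right) \left(-2\right) = - 3 \left(-2\right) = \left(-1\right) \left(-6\right) = 6$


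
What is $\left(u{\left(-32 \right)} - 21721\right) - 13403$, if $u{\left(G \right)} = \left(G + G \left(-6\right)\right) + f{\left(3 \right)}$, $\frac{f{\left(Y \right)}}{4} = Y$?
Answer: $-34952$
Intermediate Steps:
$f{\left(Y \right)} = 4 Y$
$u{\left(G \right)} = 12 - 5 G$ ($u{\left(G \right)} = \left(G + G \left(-6\right)\right) + 4 \cdot 3 = \left(G - 6 G\right) + 12 = - 5 G + 12 = 12 - 5 G$)
$\left(u{\left(-32 \right)} - 21721\right) - 13403 = \left(\left(12 - -160\right) - 21721\right) - 13403 = \left(\left(12 + 160\right) - 21721\right) - 13403 = \left(172 - 21721\right) - 13403 = -21549 - 13403 = -34952$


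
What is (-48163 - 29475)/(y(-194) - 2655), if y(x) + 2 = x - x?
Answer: 77638/2657 ≈ 29.220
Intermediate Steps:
y(x) = -2 (y(x) = -2 + (x - x) = -2 + 0 = -2)
(-48163 - 29475)/(y(-194) - 2655) = (-48163 - 29475)/(-2 - 2655) = -77638/(-2657) = -77638*(-1/2657) = 77638/2657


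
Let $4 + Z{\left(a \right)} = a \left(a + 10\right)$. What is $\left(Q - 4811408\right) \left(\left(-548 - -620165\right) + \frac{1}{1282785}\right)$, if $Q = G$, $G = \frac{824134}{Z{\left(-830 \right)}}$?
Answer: $- \frac{650696806504221469190941}{218264584965} \approx -2.9812 \cdot 10^{12}$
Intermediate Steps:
$Z{\left(a \right)} = -4 + a \left(10 + a\right)$ ($Z{\left(a \right)} = -4 + a \left(a + 10\right) = -4 + a \left(10 + a\right)$)
$G = \frac{412067}{340298}$ ($G = \frac{824134}{-4 + \left(-830\right)^{2} + 10 \left(-830\right)} = \frac{824134}{-4 + 688900 - 8300} = \frac{824134}{680596} = 824134 \cdot \frac{1}{680596} = \frac{412067}{340298} \approx 1.2109$)
$Q = \frac{412067}{340298} \approx 1.2109$
$\left(Q - 4811408\right) \left(\left(-548 - -620165\right) + \frac{1}{1282785}\right) = \left(\frac{412067}{340298} - 4811408\right) \left(\left(-548 - -620165\right) + \frac{1}{1282785}\right) = - \frac{1637312107517 \left(\left(-548 + 620165\right) + \frac{1}{1282785}\right)}{340298} = - \frac{1637312107517 \left(619617 + \frac{1}{1282785}\right)}{340298} = \left(- \frac{1637312107517}{340298}\right) \frac{794835393346}{1282785} = - \frac{650696806504221469190941}{218264584965}$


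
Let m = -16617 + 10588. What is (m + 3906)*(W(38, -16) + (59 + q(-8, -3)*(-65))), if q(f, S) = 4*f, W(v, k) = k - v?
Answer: -4426455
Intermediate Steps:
m = -6029
(m + 3906)*(W(38, -16) + (59 + q(-8, -3)*(-65))) = (-6029 + 3906)*((-16 - 1*38) + (59 + (4*(-8))*(-65))) = -2123*((-16 - 38) + (59 - 32*(-65))) = -2123*(-54 + (59 + 2080)) = -2123*(-54 + 2139) = -2123*2085 = -4426455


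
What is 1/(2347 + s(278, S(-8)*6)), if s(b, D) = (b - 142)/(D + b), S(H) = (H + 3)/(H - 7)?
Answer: 35/82162 ≈ 0.00042599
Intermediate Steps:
S(H) = (3 + H)/(-7 + H)
s(b, D) = (-142 + b)/(D + b)
1/(2347 + s(278, S(-8)*6)) = 1/(2347 + (-142 + 278)/(((3 - 8)/(-7 - 8))*6 + 278)) = 1/(2347 + 136/((-5/(-15))*6 + 278)) = 1/(2347 + 136/(-1/15*(-5)*6 + 278)) = 1/(2347 + 136/((⅓)*6 + 278)) = 1/(2347 + 136/(2 + 278)) = 1/(2347 + 136/280) = 1/(2347 + (1/280)*136) = 1/(2347 + 17/35) = 1/(82162/35) = 35/82162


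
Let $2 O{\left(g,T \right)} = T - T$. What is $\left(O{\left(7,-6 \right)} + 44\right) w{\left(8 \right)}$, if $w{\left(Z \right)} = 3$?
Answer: $132$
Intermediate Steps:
$O{\left(g,T \right)} = 0$ ($O{\left(g,T \right)} = \frac{T - T}{2} = \frac{1}{2} \cdot 0 = 0$)
$\left(O{\left(7,-6 \right)} + 44\right) w{\left(8 \right)} = \left(0 + 44\right) 3 = 44 \cdot 3 = 132$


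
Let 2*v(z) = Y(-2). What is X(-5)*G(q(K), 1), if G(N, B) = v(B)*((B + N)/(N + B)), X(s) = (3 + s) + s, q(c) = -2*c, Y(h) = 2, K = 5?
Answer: -7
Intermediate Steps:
v(z) = 1 (v(z) = (1/2)*2 = 1)
X(s) = 3 + 2*s
G(N, B) = 1 (G(N, B) = 1*((B + N)/(N + B)) = 1*((B + N)/(B + N)) = 1*1 = 1)
X(-5)*G(q(K), 1) = (3 + 2*(-5))*1 = (3 - 10)*1 = -7*1 = -7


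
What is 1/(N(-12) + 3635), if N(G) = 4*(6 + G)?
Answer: 1/3611 ≈ 0.00027693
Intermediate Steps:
N(G) = 24 + 4*G
1/(N(-12) + 3635) = 1/((24 + 4*(-12)) + 3635) = 1/((24 - 48) + 3635) = 1/(-24 + 3635) = 1/3611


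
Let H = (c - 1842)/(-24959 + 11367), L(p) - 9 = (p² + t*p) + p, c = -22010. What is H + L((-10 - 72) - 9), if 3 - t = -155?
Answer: -20990279/3398 ≈ -6177.2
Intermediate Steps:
t = 158 (t = 3 - 1*(-155) = 3 + 155 = 158)
L(p) = 9 + p² + 159*p (L(p) = 9 + ((p² + 158*p) + p) = 9 + (p² + 159*p) = 9 + p² + 159*p)
H = 5963/3398 (H = (-22010 - 1842)/(-24959 + 11367) = -23852/(-13592) = -23852*(-1/13592) = 5963/3398 ≈ 1.7549)
H + L((-10 - 72) - 9) = 5963/3398 + (9 + ((-10 - 72) - 9)² + 159*((-10 - 72) - 9)) = 5963/3398 + (9 + (-82 - 9)² + 159*(-82 - 9)) = 5963/3398 + (9 + (-91)² + 159*(-91)) = 5963/3398 + (9 + 8281 - 14469) = 5963/3398 - 6179 = -20990279/3398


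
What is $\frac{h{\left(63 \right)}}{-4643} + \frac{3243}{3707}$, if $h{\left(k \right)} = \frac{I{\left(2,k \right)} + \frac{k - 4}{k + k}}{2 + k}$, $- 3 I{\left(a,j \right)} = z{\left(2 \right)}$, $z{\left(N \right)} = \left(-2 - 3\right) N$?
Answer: $\frac{123317093657}{140963012190} \approx 0.87482$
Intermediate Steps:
$z{\left(N \right)} = - 5 N$
$I{\left(a,j \right)} = \frac{10}{3}$ ($I{\left(a,j \right)} = - \frac{\left(-5\right) 2}{3} = \left(- \frac{1}{3}\right) \left(-10\right) = \frac{10}{3}$)
$h{\left(k \right)} = \frac{\frac{10}{3} + \frac{-4 + k}{2 k}}{2 + k}$ ($h{\left(k \right)} = \frac{\frac{10}{3} + \frac{k - 4}{k + k}}{2 + k} = \frac{\frac{10}{3} + \frac{-4 + k}{2 k}}{2 + k}$)
$\frac{h{\left(63 \right)}}{-4643} + \frac{3243}{3707} = \frac{\frac{1}{6} \cdot \frac{1}{63} \frac{1}{2 + 63} \left(-12 + 23 \cdot 63\right)}{-4643} + \frac{3243}{3707} = \frac{1}{6} \cdot \frac{1}{63} \cdot \frac{1}{65} \left(-12 + 1449\right) \left(- \frac{1}{4643}\right) + 3243 \cdot \frac{1}{3707} = \frac{1}{6} \cdot \frac{1}{63} \cdot \frac{1}{65} \cdot 1437 \left(- \frac{1}{4643}\right) + \frac{3243}{3707} = \frac{479}{8190} \left(- \frac{1}{4643}\right) + \frac{3243}{3707} = - \frac{479}{38026170} + \frac{3243}{3707} = \frac{123317093657}{140963012190}$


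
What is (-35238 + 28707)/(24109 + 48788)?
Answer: -2177/24299 ≈ -0.089592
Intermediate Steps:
(-35238 + 28707)/(24109 + 48788) = -6531/72897 = -6531*1/72897 = -2177/24299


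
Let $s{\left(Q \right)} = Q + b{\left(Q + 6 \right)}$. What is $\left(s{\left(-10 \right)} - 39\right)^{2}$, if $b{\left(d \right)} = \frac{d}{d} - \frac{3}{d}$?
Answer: $\frac{35721}{16} \approx 2232.6$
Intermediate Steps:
$b{\left(d \right)} = 1 - \frac{3}{d}$
$s{\left(Q \right)} = Q + \frac{3 + Q}{6 + Q}$ ($s{\left(Q \right)} = Q + \frac{-3 + \left(Q + 6\right)}{Q + 6} = Q + \frac{-3 + \left(6 + Q\right)}{6 + Q} = Q + \frac{3 + Q}{6 + Q}$)
$\left(s{\left(-10 \right)} - 39\right)^{2} = \left(\frac{3 - 10 - 10 \left(6 - 10\right)}{6 - 10} - 39\right)^{2} = \left(\frac{3 - 10 - -40}{-4} - 39\right)^{2} = \left(- \frac{3 - 10 + 40}{4} - 39\right)^{2} = \left(\left(- \frac{1}{4}\right) 33 - 39\right)^{2} = \left(- \frac{33}{4} - 39\right)^{2} = \left(- \frac{189}{4}\right)^{2} = \frac{35721}{16}$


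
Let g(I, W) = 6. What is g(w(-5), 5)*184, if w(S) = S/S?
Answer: 1104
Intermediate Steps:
w(S) = 1
g(w(-5), 5)*184 = 6*184 = 1104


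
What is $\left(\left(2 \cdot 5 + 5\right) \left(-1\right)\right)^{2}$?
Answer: $225$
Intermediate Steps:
$\left(\left(2 \cdot 5 + 5\right) \left(-1\right)\right)^{2} = \left(\left(10 + 5\right) \left(-1\right)\right)^{2} = \left(15 \left(-1\right)\right)^{2} = \left(-15\right)^{2} = 225$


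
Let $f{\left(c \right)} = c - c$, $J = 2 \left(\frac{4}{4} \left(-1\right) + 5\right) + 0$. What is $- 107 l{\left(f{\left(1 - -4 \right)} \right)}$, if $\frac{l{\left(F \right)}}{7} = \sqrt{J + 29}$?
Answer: $- 749 \sqrt{37} \approx -4556.0$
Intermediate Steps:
$J = 8$ ($J = 2 \left(4 \cdot \frac{1}{4} \left(-1\right) + 5\right) + 0 = 2 \left(1 \left(-1\right) + 5\right) + 0 = 2 \left(-1 + 5\right) + 0 = 2 \cdot 4 + 0 = 8 + 0 = 8$)
$f{\left(c \right)} = 0$
$l{\left(F \right)} = 7 \sqrt{37}$ ($l{\left(F \right)} = 7 \sqrt{8 + 29} = 7 \sqrt{37}$)
$- 107 l{\left(f{\left(1 - -4 \right)} \right)} = - 107 \cdot 7 \sqrt{37} = - 749 \sqrt{37}$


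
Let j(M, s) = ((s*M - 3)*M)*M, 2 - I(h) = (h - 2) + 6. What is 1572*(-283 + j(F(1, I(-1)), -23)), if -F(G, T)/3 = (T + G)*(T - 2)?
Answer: -444876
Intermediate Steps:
I(h) = -2 - h (I(h) = 2 - ((h - 2) + 6) = 2 - ((-2 + h) + 6) = 2 - (4 + h) = 2 + (-4 - h) = -2 - h)
F(G, T) = -3*(-2 + T)*(G + T) (F(G, T) = -3*(T + G)*(T - 2) = -3*(G + T)*(-2 + T) = -3*(-2 + T)*(G + T))
j(M, s) = M**2*(-3 + M*s) (j(M, s) = ((M*s - 3)*M)*M = ((-3 + M*s)*M)*M = (M*(-3 + M*s))*M = M**2*(-3 + M*s))
1572*(-283 + j(F(1, I(-1)), -23)) = 1572*(-283 + (-3*(-2 - 1*(-1))**2 + 6*1 + 6*(-2 - 1*(-1)) - 3*1*(-2 - 1*(-1)))**2*(-3 + (-3*(-2 - 1*(-1))**2 + 6*1 + 6*(-2 - 1*(-1)) - 3*1*(-2 - 1*(-1)))*(-23))) = 1572*(-283 + (-3*(-2 + 1)**2 + 6 + 6*(-2 + 1) - 3*1*(-2 + 1))**2*(-3 + (-3*(-2 + 1)**2 + 6 + 6*(-2 + 1) - 3*1*(-2 + 1))*(-23))) = 1572*(-283 + (-3*(-1)**2 + 6 + 6*(-1) - 3*1*(-1))**2*(-3 + (-3*(-1)**2 + 6 + 6*(-1) - 3*1*(-1))*(-23))) = 1572*(-283 + (-3*1 + 6 - 6 + 3)**2*(-3 + (-3*1 + 6 - 6 + 3)*(-23))) = 1572*(-283 + (-3 + 6 - 6 + 3)**2*(-3 + (-3 + 6 - 6 + 3)*(-23))) = 1572*(-283 + 0**2*(-3 + 0*(-23))) = 1572*(-283 + 0*(-3 + 0)) = 1572*(-283 + 0*(-3)) = 1572*(-283 + 0) = 1572*(-283) = -444876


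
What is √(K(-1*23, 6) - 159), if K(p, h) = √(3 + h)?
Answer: 2*I*√39 ≈ 12.49*I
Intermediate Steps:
√(K(-1*23, 6) - 159) = √(√(3 + 6) - 159) = √(√9 - 159) = √(3 - 159) = √(-156) = 2*I*√39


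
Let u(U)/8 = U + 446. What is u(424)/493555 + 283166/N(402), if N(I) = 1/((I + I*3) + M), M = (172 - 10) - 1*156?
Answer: 45113880829356/98711 ≈ 4.5703e+8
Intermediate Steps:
u(U) = 3568 + 8*U (u(U) = 8*(U + 446) = 8*(446 + U) = 3568 + 8*U)
M = 6 (M = 162 - 156 = 6)
N(I) = 1/(6 + 4*I) (N(I) = 1/((I + I*3) + 6) = 1/((I + 3*I) + 6) = 1/(4*I + 6) = 1/(6 + 4*I))
u(424)/493555 + 283166/N(402) = (3568 + 8*424)/493555 + 283166/((1/(2*(3 + 2*402)))) = (3568 + 3392)*(1/493555) + 283166/((1/(2*(3 + 804)))) = 6960*(1/493555) + 283166/(((1/2)/807)) = 1392/98711 + 283166/(((1/2)*(1/807))) = 1392/98711 + 283166/(1/1614) = 1392/98711 + 283166*1614 = 1392/98711 + 457029924 = 45113880829356/98711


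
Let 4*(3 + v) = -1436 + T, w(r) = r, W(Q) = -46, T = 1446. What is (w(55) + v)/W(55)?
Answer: -109/92 ≈ -1.1848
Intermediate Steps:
v = -1/2 (v = -3 + (-1436 + 1446)/4 = -3 + (1/4)*10 = -3 + 5/2 = -1/2 ≈ -0.50000)
(w(55) + v)/W(55) = (55 - 1/2)/(-46) = (109/2)*(-1/46) = -109/92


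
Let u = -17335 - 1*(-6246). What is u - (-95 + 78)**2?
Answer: -11378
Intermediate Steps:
u = -11089 (u = -17335 + 6246 = -11089)
u - (-95 + 78)**2 = -11089 - (-95 + 78)**2 = -11089 - 1*(-17)**2 = -11089 - 1*289 = -11089 - 289 = -11378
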